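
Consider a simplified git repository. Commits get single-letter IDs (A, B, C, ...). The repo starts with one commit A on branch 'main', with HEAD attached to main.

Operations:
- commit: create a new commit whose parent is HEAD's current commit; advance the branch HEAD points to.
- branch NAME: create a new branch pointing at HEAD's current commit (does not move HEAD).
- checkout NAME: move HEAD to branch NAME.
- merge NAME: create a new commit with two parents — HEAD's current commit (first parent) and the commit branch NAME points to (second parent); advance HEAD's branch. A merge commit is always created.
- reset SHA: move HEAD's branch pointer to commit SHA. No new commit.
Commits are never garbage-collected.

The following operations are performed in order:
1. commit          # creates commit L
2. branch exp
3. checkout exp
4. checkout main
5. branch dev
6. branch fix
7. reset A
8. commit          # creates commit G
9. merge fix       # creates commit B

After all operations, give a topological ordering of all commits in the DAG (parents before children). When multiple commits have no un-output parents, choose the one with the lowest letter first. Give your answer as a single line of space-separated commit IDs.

After op 1 (commit): HEAD=main@L [main=L]
After op 2 (branch): HEAD=main@L [exp=L main=L]
After op 3 (checkout): HEAD=exp@L [exp=L main=L]
After op 4 (checkout): HEAD=main@L [exp=L main=L]
After op 5 (branch): HEAD=main@L [dev=L exp=L main=L]
After op 6 (branch): HEAD=main@L [dev=L exp=L fix=L main=L]
After op 7 (reset): HEAD=main@A [dev=L exp=L fix=L main=A]
After op 8 (commit): HEAD=main@G [dev=L exp=L fix=L main=G]
After op 9 (merge): HEAD=main@B [dev=L exp=L fix=L main=B]
commit A: parents=[]
commit B: parents=['G', 'L']
commit G: parents=['A']
commit L: parents=['A']

Answer: A G L B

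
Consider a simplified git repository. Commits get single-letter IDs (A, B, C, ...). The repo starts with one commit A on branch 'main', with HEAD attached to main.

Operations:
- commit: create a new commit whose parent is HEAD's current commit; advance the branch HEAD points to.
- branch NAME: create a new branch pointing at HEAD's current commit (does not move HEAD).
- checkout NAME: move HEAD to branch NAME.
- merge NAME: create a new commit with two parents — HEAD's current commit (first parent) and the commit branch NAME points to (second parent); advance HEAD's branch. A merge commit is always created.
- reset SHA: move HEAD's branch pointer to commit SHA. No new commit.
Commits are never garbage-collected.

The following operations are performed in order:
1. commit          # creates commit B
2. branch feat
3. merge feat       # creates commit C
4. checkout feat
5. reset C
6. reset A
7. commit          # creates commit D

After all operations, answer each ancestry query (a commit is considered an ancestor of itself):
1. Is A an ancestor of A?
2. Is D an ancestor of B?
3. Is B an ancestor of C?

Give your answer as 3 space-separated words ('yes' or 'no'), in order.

Answer: yes no yes

Derivation:
After op 1 (commit): HEAD=main@B [main=B]
After op 2 (branch): HEAD=main@B [feat=B main=B]
After op 3 (merge): HEAD=main@C [feat=B main=C]
After op 4 (checkout): HEAD=feat@B [feat=B main=C]
After op 5 (reset): HEAD=feat@C [feat=C main=C]
After op 6 (reset): HEAD=feat@A [feat=A main=C]
After op 7 (commit): HEAD=feat@D [feat=D main=C]
ancestors(A) = {A}; A in? yes
ancestors(B) = {A,B}; D in? no
ancestors(C) = {A,B,C}; B in? yes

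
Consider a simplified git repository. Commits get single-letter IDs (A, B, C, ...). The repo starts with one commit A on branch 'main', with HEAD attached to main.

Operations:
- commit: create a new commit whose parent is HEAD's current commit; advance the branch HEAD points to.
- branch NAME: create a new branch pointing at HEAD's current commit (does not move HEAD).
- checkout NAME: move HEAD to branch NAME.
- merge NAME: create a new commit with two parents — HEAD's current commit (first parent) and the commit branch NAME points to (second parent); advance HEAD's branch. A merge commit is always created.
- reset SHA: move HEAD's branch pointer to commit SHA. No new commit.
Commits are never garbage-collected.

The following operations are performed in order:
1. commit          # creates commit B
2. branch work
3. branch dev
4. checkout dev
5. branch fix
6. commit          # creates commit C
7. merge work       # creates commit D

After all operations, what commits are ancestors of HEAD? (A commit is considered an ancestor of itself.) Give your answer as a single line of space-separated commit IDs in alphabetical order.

Answer: A B C D

Derivation:
After op 1 (commit): HEAD=main@B [main=B]
After op 2 (branch): HEAD=main@B [main=B work=B]
After op 3 (branch): HEAD=main@B [dev=B main=B work=B]
After op 4 (checkout): HEAD=dev@B [dev=B main=B work=B]
After op 5 (branch): HEAD=dev@B [dev=B fix=B main=B work=B]
After op 6 (commit): HEAD=dev@C [dev=C fix=B main=B work=B]
After op 7 (merge): HEAD=dev@D [dev=D fix=B main=B work=B]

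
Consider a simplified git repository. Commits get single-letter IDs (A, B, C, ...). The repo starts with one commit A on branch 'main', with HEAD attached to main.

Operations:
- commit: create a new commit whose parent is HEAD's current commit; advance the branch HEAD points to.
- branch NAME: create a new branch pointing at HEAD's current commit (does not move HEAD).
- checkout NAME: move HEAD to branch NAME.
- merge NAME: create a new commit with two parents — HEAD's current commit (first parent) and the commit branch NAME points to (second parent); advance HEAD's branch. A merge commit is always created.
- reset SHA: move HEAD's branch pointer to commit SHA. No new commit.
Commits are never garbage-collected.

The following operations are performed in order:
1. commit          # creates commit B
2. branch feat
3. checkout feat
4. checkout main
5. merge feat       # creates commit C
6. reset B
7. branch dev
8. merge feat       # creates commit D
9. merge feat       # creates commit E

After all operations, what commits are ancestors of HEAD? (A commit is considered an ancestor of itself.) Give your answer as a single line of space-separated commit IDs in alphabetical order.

After op 1 (commit): HEAD=main@B [main=B]
After op 2 (branch): HEAD=main@B [feat=B main=B]
After op 3 (checkout): HEAD=feat@B [feat=B main=B]
After op 4 (checkout): HEAD=main@B [feat=B main=B]
After op 5 (merge): HEAD=main@C [feat=B main=C]
After op 6 (reset): HEAD=main@B [feat=B main=B]
After op 7 (branch): HEAD=main@B [dev=B feat=B main=B]
After op 8 (merge): HEAD=main@D [dev=B feat=B main=D]
After op 9 (merge): HEAD=main@E [dev=B feat=B main=E]

Answer: A B D E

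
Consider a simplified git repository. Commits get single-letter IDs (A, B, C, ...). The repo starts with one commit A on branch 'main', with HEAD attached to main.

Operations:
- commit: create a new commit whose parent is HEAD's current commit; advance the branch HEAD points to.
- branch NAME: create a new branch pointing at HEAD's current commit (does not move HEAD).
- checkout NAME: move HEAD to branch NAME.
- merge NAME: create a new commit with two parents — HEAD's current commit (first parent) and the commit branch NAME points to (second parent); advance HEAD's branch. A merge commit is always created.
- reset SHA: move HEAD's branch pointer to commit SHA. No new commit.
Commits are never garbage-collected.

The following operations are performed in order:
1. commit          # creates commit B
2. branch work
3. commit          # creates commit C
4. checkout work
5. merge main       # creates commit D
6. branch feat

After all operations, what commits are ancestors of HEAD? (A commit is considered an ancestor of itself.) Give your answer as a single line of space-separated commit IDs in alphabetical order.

After op 1 (commit): HEAD=main@B [main=B]
After op 2 (branch): HEAD=main@B [main=B work=B]
After op 3 (commit): HEAD=main@C [main=C work=B]
After op 4 (checkout): HEAD=work@B [main=C work=B]
After op 5 (merge): HEAD=work@D [main=C work=D]
After op 6 (branch): HEAD=work@D [feat=D main=C work=D]

Answer: A B C D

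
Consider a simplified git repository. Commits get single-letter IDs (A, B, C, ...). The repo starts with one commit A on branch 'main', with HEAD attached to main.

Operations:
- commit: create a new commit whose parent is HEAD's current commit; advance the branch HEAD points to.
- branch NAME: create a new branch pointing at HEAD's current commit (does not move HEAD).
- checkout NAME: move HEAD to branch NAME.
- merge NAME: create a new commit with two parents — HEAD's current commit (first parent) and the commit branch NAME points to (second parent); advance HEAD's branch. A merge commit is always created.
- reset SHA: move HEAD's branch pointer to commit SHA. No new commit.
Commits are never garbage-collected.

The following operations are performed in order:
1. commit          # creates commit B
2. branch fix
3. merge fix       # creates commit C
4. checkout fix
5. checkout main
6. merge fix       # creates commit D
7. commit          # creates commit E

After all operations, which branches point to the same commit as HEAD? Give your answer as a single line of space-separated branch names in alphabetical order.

Answer: main

Derivation:
After op 1 (commit): HEAD=main@B [main=B]
After op 2 (branch): HEAD=main@B [fix=B main=B]
After op 3 (merge): HEAD=main@C [fix=B main=C]
After op 4 (checkout): HEAD=fix@B [fix=B main=C]
After op 5 (checkout): HEAD=main@C [fix=B main=C]
After op 6 (merge): HEAD=main@D [fix=B main=D]
After op 7 (commit): HEAD=main@E [fix=B main=E]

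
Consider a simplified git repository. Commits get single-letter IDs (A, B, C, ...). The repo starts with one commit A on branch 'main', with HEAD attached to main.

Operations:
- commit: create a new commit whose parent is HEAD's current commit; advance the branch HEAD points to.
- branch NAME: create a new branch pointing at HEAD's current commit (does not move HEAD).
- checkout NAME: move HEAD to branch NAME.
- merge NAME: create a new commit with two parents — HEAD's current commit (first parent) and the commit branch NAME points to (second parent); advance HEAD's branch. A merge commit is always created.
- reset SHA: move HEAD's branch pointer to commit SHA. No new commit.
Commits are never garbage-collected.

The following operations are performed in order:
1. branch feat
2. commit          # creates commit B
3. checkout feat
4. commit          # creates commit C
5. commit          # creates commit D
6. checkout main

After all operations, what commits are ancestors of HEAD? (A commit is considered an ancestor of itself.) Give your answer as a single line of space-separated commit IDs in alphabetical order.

Answer: A B

Derivation:
After op 1 (branch): HEAD=main@A [feat=A main=A]
After op 2 (commit): HEAD=main@B [feat=A main=B]
After op 3 (checkout): HEAD=feat@A [feat=A main=B]
After op 4 (commit): HEAD=feat@C [feat=C main=B]
After op 5 (commit): HEAD=feat@D [feat=D main=B]
After op 6 (checkout): HEAD=main@B [feat=D main=B]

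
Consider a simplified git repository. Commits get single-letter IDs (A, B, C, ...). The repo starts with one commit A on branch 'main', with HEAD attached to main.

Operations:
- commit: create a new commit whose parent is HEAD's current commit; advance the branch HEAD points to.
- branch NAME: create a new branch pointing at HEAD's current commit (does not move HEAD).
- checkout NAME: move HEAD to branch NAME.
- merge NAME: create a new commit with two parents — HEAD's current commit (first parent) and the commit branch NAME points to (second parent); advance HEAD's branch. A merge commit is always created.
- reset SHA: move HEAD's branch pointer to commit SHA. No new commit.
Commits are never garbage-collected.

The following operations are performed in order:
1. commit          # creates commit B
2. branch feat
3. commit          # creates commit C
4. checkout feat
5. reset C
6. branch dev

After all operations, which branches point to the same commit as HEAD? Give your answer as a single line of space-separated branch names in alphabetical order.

Answer: dev feat main

Derivation:
After op 1 (commit): HEAD=main@B [main=B]
After op 2 (branch): HEAD=main@B [feat=B main=B]
After op 3 (commit): HEAD=main@C [feat=B main=C]
After op 4 (checkout): HEAD=feat@B [feat=B main=C]
After op 5 (reset): HEAD=feat@C [feat=C main=C]
After op 6 (branch): HEAD=feat@C [dev=C feat=C main=C]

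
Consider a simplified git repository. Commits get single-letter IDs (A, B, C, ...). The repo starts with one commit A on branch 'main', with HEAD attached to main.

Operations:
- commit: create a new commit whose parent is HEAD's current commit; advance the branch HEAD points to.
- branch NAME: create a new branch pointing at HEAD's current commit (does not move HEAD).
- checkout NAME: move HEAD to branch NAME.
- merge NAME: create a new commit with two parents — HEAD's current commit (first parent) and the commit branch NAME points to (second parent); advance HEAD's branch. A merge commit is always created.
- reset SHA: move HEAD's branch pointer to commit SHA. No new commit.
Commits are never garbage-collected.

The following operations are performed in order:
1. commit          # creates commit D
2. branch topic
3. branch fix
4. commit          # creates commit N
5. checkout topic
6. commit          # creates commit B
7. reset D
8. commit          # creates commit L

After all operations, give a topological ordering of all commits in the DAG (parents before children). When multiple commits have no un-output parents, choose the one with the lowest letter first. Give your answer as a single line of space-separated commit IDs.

Answer: A D B L N

Derivation:
After op 1 (commit): HEAD=main@D [main=D]
After op 2 (branch): HEAD=main@D [main=D topic=D]
After op 3 (branch): HEAD=main@D [fix=D main=D topic=D]
After op 4 (commit): HEAD=main@N [fix=D main=N topic=D]
After op 5 (checkout): HEAD=topic@D [fix=D main=N topic=D]
After op 6 (commit): HEAD=topic@B [fix=D main=N topic=B]
After op 7 (reset): HEAD=topic@D [fix=D main=N topic=D]
After op 8 (commit): HEAD=topic@L [fix=D main=N topic=L]
commit A: parents=[]
commit B: parents=['D']
commit D: parents=['A']
commit L: parents=['D']
commit N: parents=['D']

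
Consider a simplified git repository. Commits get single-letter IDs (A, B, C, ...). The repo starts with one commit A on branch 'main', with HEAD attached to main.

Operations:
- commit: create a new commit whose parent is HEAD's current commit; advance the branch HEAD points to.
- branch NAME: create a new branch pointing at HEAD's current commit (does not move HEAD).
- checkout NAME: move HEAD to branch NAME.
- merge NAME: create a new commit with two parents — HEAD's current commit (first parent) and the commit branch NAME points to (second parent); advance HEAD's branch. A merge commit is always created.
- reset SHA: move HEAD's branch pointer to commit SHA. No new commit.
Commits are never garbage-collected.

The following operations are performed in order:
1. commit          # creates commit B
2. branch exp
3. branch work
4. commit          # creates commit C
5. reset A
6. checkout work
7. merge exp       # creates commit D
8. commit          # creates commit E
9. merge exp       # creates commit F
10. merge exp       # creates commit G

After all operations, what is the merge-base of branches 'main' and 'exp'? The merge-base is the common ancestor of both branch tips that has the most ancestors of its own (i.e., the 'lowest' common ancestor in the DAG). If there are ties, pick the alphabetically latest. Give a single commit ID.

After op 1 (commit): HEAD=main@B [main=B]
After op 2 (branch): HEAD=main@B [exp=B main=B]
After op 3 (branch): HEAD=main@B [exp=B main=B work=B]
After op 4 (commit): HEAD=main@C [exp=B main=C work=B]
After op 5 (reset): HEAD=main@A [exp=B main=A work=B]
After op 6 (checkout): HEAD=work@B [exp=B main=A work=B]
After op 7 (merge): HEAD=work@D [exp=B main=A work=D]
After op 8 (commit): HEAD=work@E [exp=B main=A work=E]
After op 9 (merge): HEAD=work@F [exp=B main=A work=F]
After op 10 (merge): HEAD=work@G [exp=B main=A work=G]
ancestors(main=A): ['A']
ancestors(exp=B): ['A', 'B']
common: ['A']

Answer: A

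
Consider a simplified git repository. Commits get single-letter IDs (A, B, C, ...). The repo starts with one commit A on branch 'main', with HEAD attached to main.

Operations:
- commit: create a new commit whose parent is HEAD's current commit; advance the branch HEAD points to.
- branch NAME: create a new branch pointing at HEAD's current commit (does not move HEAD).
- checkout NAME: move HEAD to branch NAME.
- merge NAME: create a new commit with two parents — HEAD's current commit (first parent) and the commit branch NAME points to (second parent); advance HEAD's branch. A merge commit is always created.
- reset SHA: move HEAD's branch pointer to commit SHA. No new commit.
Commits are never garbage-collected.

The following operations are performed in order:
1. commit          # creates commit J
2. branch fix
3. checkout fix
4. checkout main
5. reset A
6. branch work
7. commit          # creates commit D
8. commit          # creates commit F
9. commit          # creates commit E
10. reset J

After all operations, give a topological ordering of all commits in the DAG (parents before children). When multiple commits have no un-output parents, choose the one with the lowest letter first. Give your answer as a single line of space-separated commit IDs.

After op 1 (commit): HEAD=main@J [main=J]
After op 2 (branch): HEAD=main@J [fix=J main=J]
After op 3 (checkout): HEAD=fix@J [fix=J main=J]
After op 4 (checkout): HEAD=main@J [fix=J main=J]
After op 5 (reset): HEAD=main@A [fix=J main=A]
After op 6 (branch): HEAD=main@A [fix=J main=A work=A]
After op 7 (commit): HEAD=main@D [fix=J main=D work=A]
After op 8 (commit): HEAD=main@F [fix=J main=F work=A]
After op 9 (commit): HEAD=main@E [fix=J main=E work=A]
After op 10 (reset): HEAD=main@J [fix=J main=J work=A]
commit A: parents=[]
commit D: parents=['A']
commit E: parents=['F']
commit F: parents=['D']
commit J: parents=['A']

Answer: A D F E J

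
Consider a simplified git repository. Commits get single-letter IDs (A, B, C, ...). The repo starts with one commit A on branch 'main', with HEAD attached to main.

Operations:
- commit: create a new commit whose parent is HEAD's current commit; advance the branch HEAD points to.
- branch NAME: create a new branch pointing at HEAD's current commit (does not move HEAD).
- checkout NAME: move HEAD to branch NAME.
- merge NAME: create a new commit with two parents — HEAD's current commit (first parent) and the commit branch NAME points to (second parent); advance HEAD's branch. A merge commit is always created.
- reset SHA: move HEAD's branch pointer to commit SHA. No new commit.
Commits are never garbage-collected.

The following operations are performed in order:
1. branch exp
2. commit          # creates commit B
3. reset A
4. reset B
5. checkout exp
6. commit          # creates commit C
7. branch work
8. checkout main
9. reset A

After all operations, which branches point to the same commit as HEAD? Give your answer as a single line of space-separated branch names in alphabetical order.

After op 1 (branch): HEAD=main@A [exp=A main=A]
After op 2 (commit): HEAD=main@B [exp=A main=B]
After op 3 (reset): HEAD=main@A [exp=A main=A]
After op 4 (reset): HEAD=main@B [exp=A main=B]
After op 5 (checkout): HEAD=exp@A [exp=A main=B]
After op 6 (commit): HEAD=exp@C [exp=C main=B]
After op 7 (branch): HEAD=exp@C [exp=C main=B work=C]
After op 8 (checkout): HEAD=main@B [exp=C main=B work=C]
After op 9 (reset): HEAD=main@A [exp=C main=A work=C]

Answer: main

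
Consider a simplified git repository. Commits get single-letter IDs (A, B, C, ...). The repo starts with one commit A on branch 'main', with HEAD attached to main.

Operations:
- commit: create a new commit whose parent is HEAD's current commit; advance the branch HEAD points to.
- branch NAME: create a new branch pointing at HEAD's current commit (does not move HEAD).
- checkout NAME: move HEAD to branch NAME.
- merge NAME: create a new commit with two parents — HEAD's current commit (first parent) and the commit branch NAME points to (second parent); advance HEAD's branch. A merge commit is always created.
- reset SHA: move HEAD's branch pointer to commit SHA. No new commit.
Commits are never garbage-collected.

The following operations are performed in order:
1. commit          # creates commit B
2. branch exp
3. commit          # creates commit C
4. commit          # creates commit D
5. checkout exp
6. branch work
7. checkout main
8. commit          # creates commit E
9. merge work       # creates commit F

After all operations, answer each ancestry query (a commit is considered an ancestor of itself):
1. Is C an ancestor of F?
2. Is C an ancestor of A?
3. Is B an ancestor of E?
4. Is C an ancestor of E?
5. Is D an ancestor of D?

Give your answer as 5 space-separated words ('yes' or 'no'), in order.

After op 1 (commit): HEAD=main@B [main=B]
After op 2 (branch): HEAD=main@B [exp=B main=B]
After op 3 (commit): HEAD=main@C [exp=B main=C]
After op 4 (commit): HEAD=main@D [exp=B main=D]
After op 5 (checkout): HEAD=exp@B [exp=B main=D]
After op 6 (branch): HEAD=exp@B [exp=B main=D work=B]
After op 7 (checkout): HEAD=main@D [exp=B main=D work=B]
After op 8 (commit): HEAD=main@E [exp=B main=E work=B]
After op 9 (merge): HEAD=main@F [exp=B main=F work=B]
ancestors(F) = {A,B,C,D,E,F}; C in? yes
ancestors(A) = {A}; C in? no
ancestors(E) = {A,B,C,D,E}; B in? yes
ancestors(E) = {A,B,C,D,E}; C in? yes
ancestors(D) = {A,B,C,D}; D in? yes

Answer: yes no yes yes yes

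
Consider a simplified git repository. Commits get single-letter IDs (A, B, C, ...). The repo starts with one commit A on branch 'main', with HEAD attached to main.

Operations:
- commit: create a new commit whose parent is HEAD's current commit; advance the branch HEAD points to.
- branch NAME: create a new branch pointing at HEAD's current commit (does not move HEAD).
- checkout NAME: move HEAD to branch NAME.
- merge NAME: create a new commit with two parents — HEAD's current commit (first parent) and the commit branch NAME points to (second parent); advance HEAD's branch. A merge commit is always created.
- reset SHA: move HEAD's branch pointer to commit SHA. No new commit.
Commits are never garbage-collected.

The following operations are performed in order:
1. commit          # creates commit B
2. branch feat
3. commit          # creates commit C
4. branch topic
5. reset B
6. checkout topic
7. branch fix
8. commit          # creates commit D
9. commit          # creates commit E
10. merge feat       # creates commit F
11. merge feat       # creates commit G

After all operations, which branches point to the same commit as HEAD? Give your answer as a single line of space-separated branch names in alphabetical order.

Answer: topic

Derivation:
After op 1 (commit): HEAD=main@B [main=B]
After op 2 (branch): HEAD=main@B [feat=B main=B]
After op 3 (commit): HEAD=main@C [feat=B main=C]
After op 4 (branch): HEAD=main@C [feat=B main=C topic=C]
After op 5 (reset): HEAD=main@B [feat=B main=B topic=C]
After op 6 (checkout): HEAD=topic@C [feat=B main=B topic=C]
After op 7 (branch): HEAD=topic@C [feat=B fix=C main=B topic=C]
After op 8 (commit): HEAD=topic@D [feat=B fix=C main=B topic=D]
After op 9 (commit): HEAD=topic@E [feat=B fix=C main=B topic=E]
After op 10 (merge): HEAD=topic@F [feat=B fix=C main=B topic=F]
After op 11 (merge): HEAD=topic@G [feat=B fix=C main=B topic=G]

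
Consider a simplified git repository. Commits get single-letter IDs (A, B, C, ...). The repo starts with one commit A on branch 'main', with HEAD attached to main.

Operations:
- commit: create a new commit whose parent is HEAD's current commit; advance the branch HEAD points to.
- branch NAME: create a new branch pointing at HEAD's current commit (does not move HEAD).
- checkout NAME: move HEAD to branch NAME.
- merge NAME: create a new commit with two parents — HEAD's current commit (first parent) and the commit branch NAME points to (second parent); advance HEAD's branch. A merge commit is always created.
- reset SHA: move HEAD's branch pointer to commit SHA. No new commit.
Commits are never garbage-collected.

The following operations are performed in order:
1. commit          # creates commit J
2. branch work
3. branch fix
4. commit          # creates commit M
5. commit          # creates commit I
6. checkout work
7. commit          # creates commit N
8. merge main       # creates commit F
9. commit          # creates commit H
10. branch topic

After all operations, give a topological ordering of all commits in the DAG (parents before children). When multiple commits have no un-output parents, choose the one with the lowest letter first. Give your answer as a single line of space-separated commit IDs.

After op 1 (commit): HEAD=main@J [main=J]
After op 2 (branch): HEAD=main@J [main=J work=J]
After op 3 (branch): HEAD=main@J [fix=J main=J work=J]
After op 4 (commit): HEAD=main@M [fix=J main=M work=J]
After op 5 (commit): HEAD=main@I [fix=J main=I work=J]
After op 6 (checkout): HEAD=work@J [fix=J main=I work=J]
After op 7 (commit): HEAD=work@N [fix=J main=I work=N]
After op 8 (merge): HEAD=work@F [fix=J main=I work=F]
After op 9 (commit): HEAD=work@H [fix=J main=I work=H]
After op 10 (branch): HEAD=work@H [fix=J main=I topic=H work=H]
commit A: parents=[]
commit F: parents=['N', 'I']
commit H: parents=['F']
commit I: parents=['M']
commit J: parents=['A']
commit M: parents=['J']
commit N: parents=['J']

Answer: A J M I N F H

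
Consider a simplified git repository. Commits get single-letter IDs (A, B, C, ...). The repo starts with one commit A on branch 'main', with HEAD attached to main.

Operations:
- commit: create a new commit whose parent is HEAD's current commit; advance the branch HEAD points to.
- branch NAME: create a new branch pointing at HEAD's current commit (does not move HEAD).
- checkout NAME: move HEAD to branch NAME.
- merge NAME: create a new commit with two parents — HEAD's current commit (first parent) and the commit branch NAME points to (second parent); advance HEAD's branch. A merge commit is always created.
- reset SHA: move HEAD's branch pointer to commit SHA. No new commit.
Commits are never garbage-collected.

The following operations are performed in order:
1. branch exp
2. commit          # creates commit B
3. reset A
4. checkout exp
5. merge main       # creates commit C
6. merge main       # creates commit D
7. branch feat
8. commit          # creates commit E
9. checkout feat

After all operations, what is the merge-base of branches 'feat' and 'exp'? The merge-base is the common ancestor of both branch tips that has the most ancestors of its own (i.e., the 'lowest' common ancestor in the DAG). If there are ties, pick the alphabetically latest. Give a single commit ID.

After op 1 (branch): HEAD=main@A [exp=A main=A]
After op 2 (commit): HEAD=main@B [exp=A main=B]
After op 3 (reset): HEAD=main@A [exp=A main=A]
After op 4 (checkout): HEAD=exp@A [exp=A main=A]
After op 5 (merge): HEAD=exp@C [exp=C main=A]
After op 6 (merge): HEAD=exp@D [exp=D main=A]
After op 7 (branch): HEAD=exp@D [exp=D feat=D main=A]
After op 8 (commit): HEAD=exp@E [exp=E feat=D main=A]
After op 9 (checkout): HEAD=feat@D [exp=E feat=D main=A]
ancestors(feat=D): ['A', 'C', 'D']
ancestors(exp=E): ['A', 'C', 'D', 'E']
common: ['A', 'C', 'D']

Answer: D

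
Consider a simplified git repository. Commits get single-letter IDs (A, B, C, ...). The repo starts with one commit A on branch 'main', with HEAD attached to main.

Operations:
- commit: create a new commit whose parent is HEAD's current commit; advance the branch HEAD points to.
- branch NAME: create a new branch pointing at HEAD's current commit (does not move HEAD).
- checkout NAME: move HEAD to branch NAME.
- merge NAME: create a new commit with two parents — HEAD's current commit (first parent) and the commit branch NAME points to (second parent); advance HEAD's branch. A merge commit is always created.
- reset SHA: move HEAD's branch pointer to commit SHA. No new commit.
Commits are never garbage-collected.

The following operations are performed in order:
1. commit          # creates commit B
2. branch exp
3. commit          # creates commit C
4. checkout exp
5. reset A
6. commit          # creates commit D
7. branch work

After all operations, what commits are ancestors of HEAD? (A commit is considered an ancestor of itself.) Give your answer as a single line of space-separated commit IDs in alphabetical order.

Answer: A D

Derivation:
After op 1 (commit): HEAD=main@B [main=B]
After op 2 (branch): HEAD=main@B [exp=B main=B]
After op 3 (commit): HEAD=main@C [exp=B main=C]
After op 4 (checkout): HEAD=exp@B [exp=B main=C]
After op 5 (reset): HEAD=exp@A [exp=A main=C]
After op 6 (commit): HEAD=exp@D [exp=D main=C]
After op 7 (branch): HEAD=exp@D [exp=D main=C work=D]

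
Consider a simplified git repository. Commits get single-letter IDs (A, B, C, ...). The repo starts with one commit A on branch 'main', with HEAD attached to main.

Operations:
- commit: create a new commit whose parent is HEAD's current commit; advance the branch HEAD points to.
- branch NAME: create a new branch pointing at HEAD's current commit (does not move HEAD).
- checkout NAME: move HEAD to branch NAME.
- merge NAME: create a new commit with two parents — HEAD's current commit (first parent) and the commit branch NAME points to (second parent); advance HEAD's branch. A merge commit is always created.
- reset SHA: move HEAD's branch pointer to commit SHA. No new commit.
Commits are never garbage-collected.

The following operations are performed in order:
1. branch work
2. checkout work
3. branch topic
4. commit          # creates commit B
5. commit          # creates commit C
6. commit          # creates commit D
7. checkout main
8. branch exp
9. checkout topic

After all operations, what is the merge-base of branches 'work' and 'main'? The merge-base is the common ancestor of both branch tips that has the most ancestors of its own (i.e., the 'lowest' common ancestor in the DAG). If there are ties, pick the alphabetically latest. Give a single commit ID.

Answer: A

Derivation:
After op 1 (branch): HEAD=main@A [main=A work=A]
After op 2 (checkout): HEAD=work@A [main=A work=A]
After op 3 (branch): HEAD=work@A [main=A topic=A work=A]
After op 4 (commit): HEAD=work@B [main=A topic=A work=B]
After op 5 (commit): HEAD=work@C [main=A topic=A work=C]
After op 6 (commit): HEAD=work@D [main=A topic=A work=D]
After op 7 (checkout): HEAD=main@A [main=A topic=A work=D]
After op 8 (branch): HEAD=main@A [exp=A main=A topic=A work=D]
After op 9 (checkout): HEAD=topic@A [exp=A main=A topic=A work=D]
ancestors(work=D): ['A', 'B', 'C', 'D']
ancestors(main=A): ['A']
common: ['A']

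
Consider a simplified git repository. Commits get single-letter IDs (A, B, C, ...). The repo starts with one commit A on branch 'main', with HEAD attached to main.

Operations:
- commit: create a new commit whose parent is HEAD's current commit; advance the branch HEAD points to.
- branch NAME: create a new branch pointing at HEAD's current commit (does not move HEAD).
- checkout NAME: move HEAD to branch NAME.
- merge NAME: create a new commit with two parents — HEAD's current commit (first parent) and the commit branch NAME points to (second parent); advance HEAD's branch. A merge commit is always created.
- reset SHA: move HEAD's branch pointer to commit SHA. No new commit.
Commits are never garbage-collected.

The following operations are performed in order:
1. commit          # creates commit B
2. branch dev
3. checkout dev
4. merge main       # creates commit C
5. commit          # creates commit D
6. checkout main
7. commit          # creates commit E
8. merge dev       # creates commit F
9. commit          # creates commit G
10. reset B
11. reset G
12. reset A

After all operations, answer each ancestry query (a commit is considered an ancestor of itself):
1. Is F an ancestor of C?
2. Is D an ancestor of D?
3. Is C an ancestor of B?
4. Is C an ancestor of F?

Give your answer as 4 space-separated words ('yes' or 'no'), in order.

After op 1 (commit): HEAD=main@B [main=B]
After op 2 (branch): HEAD=main@B [dev=B main=B]
After op 3 (checkout): HEAD=dev@B [dev=B main=B]
After op 4 (merge): HEAD=dev@C [dev=C main=B]
After op 5 (commit): HEAD=dev@D [dev=D main=B]
After op 6 (checkout): HEAD=main@B [dev=D main=B]
After op 7 (commit): HEAD=main@E [dev=D main=E]
After op 8 (merge): HEAD=main@F [dev=D main=F]
After op 9 (commit): HEAD=main@G [dev=D main=G]
After op 10 (reset): HEAD=main@B [dev=D main=B]
After op 11 (reset): HEAD=main@G [dev=D main=G]
After op 12 (reset): HEAD=main@A [dev=D main=A]
ancestors(C) = {A,B,C}; F in? no
ancestors(D) = {A,B,C,D}; D in? yes
ancestors(B) = {A,B}; C in? no
ancestors(F) = {A,B,C,D,E,F}; C in? yes

Answer: no yes no yes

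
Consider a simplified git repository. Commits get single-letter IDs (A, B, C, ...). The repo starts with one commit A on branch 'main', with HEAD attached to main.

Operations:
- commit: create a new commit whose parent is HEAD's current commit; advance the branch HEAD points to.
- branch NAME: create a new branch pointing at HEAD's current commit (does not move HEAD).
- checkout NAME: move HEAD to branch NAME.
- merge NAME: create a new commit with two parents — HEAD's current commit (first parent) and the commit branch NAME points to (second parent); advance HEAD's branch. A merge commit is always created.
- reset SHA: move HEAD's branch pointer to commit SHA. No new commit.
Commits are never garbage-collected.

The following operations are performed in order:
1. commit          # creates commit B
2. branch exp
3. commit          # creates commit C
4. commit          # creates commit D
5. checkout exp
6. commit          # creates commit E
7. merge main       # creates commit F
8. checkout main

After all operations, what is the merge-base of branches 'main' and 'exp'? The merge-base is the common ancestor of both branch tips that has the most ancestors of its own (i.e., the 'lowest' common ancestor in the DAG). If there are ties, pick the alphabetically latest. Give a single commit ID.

After op 1 (commit): HEAD=main@B [main=B]
After op 2 (branch): HEAD=main@B [exp=B main=B]
After op 3 (commit): HEAD=main@C [exp=B main=C]
After op 4 (commit): HEAD=main@D [exp=B main=D]
After op 5 (checkout): HEAD=exp@B [exp=B main=D]
After op 6 (commit): HEAD=exp@E [exp=E main=D]
After op 7 (merge): HEAD=exp@F [exp=F main=D]
After op 8 (checkout): HEAD=main@D [exp=F main=D]
ancestors(main=D): ['A', 'B', 'C', 'D']
ancestors(exp=F): ['A', 'B', 'C', 'D', 'E', 'F']
common: ['A', 'B', 'C', 'D']

Answer: D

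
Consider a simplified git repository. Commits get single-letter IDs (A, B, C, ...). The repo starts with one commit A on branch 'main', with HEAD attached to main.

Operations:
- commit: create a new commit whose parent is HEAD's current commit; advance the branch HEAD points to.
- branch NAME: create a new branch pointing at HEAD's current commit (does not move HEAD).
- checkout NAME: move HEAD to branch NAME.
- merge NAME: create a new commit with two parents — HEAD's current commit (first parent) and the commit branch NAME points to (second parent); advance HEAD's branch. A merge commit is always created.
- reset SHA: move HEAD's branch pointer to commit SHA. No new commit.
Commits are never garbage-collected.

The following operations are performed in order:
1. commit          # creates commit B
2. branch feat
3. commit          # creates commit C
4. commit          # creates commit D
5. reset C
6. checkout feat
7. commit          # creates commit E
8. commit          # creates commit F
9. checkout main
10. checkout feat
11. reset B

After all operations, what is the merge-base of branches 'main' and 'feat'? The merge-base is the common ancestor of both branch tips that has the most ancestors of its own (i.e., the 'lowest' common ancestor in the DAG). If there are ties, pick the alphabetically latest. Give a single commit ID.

Answer: B

Derivation:
After op 1 (commit): HEAD=main@B [main=B]
After op 2 (branch): HEAD=main@B [feat=B main=B]
After op 3 (commit): HEAD=main@C [feat=B main=C]
After op 4 (commit): HEAD=main@D [feat=B main=D]
After op 5 (reset): HEAD=main@C [feat=B main=C]
After op 6 (checkout): HEAD=feat@B [feat=B main=C]
After op 7 (commit): HEAD=feat@E [feat=E main=C]
After op 8 (commit): HEAD=feat@F [feat=F main=C]
After op 9 (checkout): HEAD=main@C [feat=F main=C]
After op 10 (checkout): HEAD=feat@F [feat=F main=C]
After op 11 (reset): HEAD=feat@B [feat=B main=C]
ancestors(main=C): ['A', 'B', 'C']
ancestors(feat=B): ['A', 'B']
common: ['A', 'B']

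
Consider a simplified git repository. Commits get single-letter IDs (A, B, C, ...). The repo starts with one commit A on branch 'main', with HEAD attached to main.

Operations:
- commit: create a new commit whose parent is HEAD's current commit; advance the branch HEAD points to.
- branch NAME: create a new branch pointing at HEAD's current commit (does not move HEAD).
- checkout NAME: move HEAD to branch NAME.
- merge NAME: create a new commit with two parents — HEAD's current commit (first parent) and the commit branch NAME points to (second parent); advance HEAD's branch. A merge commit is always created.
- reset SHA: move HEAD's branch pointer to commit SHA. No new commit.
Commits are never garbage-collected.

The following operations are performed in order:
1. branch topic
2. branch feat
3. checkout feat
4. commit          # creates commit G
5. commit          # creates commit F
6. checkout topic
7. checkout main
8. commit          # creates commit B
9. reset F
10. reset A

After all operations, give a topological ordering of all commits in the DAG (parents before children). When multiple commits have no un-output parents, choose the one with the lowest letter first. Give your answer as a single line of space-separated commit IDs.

Answer: A B G F

Derivation:
After op 1 (branch): HEAD=main@A [main=A topic=A]
After op 2 (branch): HEAD=main@A [feat=A main=A topic=A]
After op 3 (checkout): HEAD=feat@A [feat=A main=A topic=A]
After op 4 (commit): HEAD=feat@G [feat=G main=A topic=A]
After op 5 (commit): HEAD=feat@F [feat=F main=A topic=A]
After op 6 (checkout): HEAD=topic@A [feat=F main=A topic=A]
After op 7 (checkout): HEAD=main@A [feat=F main=A topic=A]
After op 8 (commit): HEAD=main@B [feat=F main=B topic=A]
After op 9 (reset): HEAD=main@F [feat=F main=F topic=A]
After op 10 (reset): HEAD=main@A [feat=F main=A topic=A]
commit A: parents=[]
commit B: parents=['A']
commit F: parents=['G']
commit G: parents=['A']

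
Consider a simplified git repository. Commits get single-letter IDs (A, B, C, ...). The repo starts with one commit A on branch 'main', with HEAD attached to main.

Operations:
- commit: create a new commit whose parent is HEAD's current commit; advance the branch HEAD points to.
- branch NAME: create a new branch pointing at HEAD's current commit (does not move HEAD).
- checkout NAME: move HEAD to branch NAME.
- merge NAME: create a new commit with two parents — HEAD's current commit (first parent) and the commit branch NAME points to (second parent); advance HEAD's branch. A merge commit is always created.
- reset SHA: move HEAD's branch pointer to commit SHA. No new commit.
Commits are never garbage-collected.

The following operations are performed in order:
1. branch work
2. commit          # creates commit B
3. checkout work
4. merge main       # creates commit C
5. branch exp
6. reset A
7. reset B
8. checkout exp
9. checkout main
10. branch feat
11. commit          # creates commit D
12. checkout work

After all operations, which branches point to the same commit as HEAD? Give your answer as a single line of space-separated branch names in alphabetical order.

Answer: feat work

Derivation:
After op 1 (branch): HEAD=main@A [main=A work=A]
After op 2 (commit): HEAD=main@B [main=B work=A]
After op 3 (checkout): HEAD=work@A [main=B work=A]
After op 4 (merge): HEAD=work@C [main=B work=C]
After op 5 (branch): HEAD=work@C [exp=C main=B work=C]
After op 6 (reset): HEAD=work@A [exp=C main=B work=A]
After op 7 (reset): HEAD=work@B [exp=C main=B work=B]
After op 8 (checkout): HEAD=exp@C [exp=C main=B work=B]
After op 9 (checkout): HEAD=main@B [exp=C main=B work=B]
After op 10 (branch): HEAD=main@B [exp=C feat=B main=B work=B]
After op 11 (commit): HEAD=main@D [exp=C feat=B main=D work=B]
After op 12 (checkout): HEAD=work@B [exp=C feat=B main=D work=B]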